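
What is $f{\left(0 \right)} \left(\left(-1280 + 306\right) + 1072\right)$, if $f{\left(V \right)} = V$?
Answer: $0$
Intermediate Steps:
$f{\left(0 \right)} \left(\left(-1280 + 306\right) + 1072\right) = 0 \left(\left(-1280 + 306\right) + 1072\right) = 0 \left(-974 + 1072\right) = 0 \cdot 98 = 0$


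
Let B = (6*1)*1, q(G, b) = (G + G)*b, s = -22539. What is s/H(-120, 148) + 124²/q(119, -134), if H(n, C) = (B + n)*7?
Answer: 1201605/43282 ≈ 27.762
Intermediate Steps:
q(G, b) = 2*G*b (q(G, b) = (2*G)*b = 2*G*b)
B = 6 (B = 6*1 = 6)
H(n, C) = 42 + 7*n (H(n, C) = (6 + n)*7 = 42 + 7*n)
s/H(-120, 148) + 124²/q(119, -134) = -22539/(42 + 7*(-120)) + 124²/((2*119*(-134))) = -22539/(42 - 840) + 15376/(-31892) = -22539/(-798) + 15376*(-1/31892) = -22539*(-1/798) - 3844/7973 = 7513/266 - 3844/7973 = 1201605/43282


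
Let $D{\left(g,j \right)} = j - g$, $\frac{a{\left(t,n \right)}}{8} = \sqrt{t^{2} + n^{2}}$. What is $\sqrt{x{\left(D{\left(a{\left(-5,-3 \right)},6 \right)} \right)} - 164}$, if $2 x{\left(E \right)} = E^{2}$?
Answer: $\sqrt{942 - 48 \sqrt{34}} \approx 25.732$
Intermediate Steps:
$a{\left(t,n \right)} = 8 \sqrt{n^{2} + t^{2}}$ ($a{\left(t,n \right)} = 8 \sqrt{t^{2} + n^{2}} = 8 \sqrt{n^{2} + t^{2}}$)
$x{\left(E \right)} = \frac{E^{2}}{2}$
$\sqrt{x{\left(D{\left(a{\left(-5,-3 \right)},6 \right)} \right)} - 164} = \sqrt{\frac{\left(6 - 8 \sqrt{\left(-3\right)^{2} + \left(-5\right)^{2}}\right)^{2}}{2} - 164} = \sqrt{\frac{\left(6 - 8 \sqrt{9 + 25}\right)^{2}}{2} - 164} = \sqrt{\frac{\left(6 - 8 \sqrt{34}\right)^{2}}{2} - 164} = \sqrt{-164 + \frac{\left(6 - 8 \sqrt{34}\right)^{2}}{2}}$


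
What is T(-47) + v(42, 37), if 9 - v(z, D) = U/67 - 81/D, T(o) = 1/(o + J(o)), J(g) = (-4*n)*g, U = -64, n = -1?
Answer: 7072431/582565 ≈ 12.140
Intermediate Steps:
J(g) = 4*g (J(g) = (-4*(-1))*g = 4*g)
T(o) = 1/(5*o) (T(o) = 1/(o + 4*o) = 1/(5*o))
v(z, D) = 667/67 + 81/D (v(z, D) = 9 - (-64/67 - 81/D) = 9 + (64/67 + 81/D) = 667/67 + 81/D)
T(-47) + v(42, 37) = (⅕)/(-47) + (667/67 + 81/37) = (⅕)*(-1/47) + (667/67 + 81*(1/37)) = -1/235 + (667/67 + 81/37) = -1/235 + 30106/2479 = 7072431/582565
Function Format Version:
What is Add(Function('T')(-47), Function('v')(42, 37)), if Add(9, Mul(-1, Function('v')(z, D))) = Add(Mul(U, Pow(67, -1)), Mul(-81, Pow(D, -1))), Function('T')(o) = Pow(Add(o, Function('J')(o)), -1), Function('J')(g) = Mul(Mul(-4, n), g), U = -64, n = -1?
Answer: Rational(7072431, 582565) ≈ 12.140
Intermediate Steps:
Function('J')(g) = Mul(4, g) (Function('J')(g) = Mul(Mul(-4, -1), g) = Mul(4, g))
Function('T')(o) = Mul(Rational(1, 5), Pow(o, -1)) (Function('T')(o) = Pow(Add(o, Mul(4, o)), -1) = Pow(Mul(5, o), -1) = Mul(Rational(1, 5), Pow(o, -1)))
Function('v')(z, D) = Add(Rational(667, 67), Mul(81, Pow(D, -1))) (Function('v')(z, D) = Add(9, Mul(-1, Add(Mul(-64, Pow(67, -1)), Mul(-81, Pow(D, -1))))) = Add(9, Mul(-1, Add(Mul(-64, Rational(1, 67)), Mul(-81, Pow(D, -1))))) = Add(9, Mul(-1, Add(Rational(-64, 67), Mul(-81, Pow(D, -1))))) = Add(9, Add(Rational(64, 67), Mul(81, Pow(D, -1)))) = Add(Rational(667, 67), Mul(81, Pow(D, -1))))
Add(Function('T')(-47), Function('v')(42, 37)) = Add(Mul(Rational(1, 5), Pow(-47, -1)), Add(Rational(667, 67), Mul(81, Pow(37, -1)))) = Add(Mul(Rational(1, 5), Rational(-1, 47)), Add(Rational(667, 67), Mul(81, Rational(1, 37)))) = Add(Rational(-1, 235), Add(Rational(667, 67), Rational(81, 37))) = Add(Rational(-1, 235), Rational(30106, 2479)) = Rational(7072431, 582565)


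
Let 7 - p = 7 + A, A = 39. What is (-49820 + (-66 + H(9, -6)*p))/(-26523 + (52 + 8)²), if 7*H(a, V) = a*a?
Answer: 352361/160461 ≈ 2.1959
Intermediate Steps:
p = -39 (p = 7 - (7 + 39) = 7 - 1*46 = 7 - 46 = -39)
H(a, V) = a²/7 (H(a, V) = (a*a)/7 = a²/7)
(-49820 + (-66 + H(9, -6)*p))/(-26523 + (52 + 8)²) = (-49820 + (-66 + ((⅐)*9²)*(-39)))/(-26523 + (52 + 8)²) = (-49820 + (-66 + ((⅐)*81)*(-39)))/(-26523 + 60²) = (-49820 + (-66 + (81/7)*(-39)))/(-26523 + 3600) = (-49820 + (-66 - 3159/7))/(-22923) = (-49820 - 3621/7)*(-1/22923) = -352361/7*(-1/22923) = 352361/160461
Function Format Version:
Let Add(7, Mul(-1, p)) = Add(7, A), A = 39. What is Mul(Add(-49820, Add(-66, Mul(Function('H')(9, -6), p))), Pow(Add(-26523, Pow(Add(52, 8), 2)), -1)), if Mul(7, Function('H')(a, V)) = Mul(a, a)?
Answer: Rational(352361, 160461) ≈ 2.1959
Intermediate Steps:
p = -39 (p = Add(7, Mul(-1, Add(7, 39))) = Add(7, Mul(-1, 46)) = Add(7, -46) = -39)
Function('H')(a, V) = Mul(Rational(1, 7), Pow(a, 2)) (Function('H')(a, V) = Mul(Rational(1, 7), Mul(a, a)) = Mul(Rational(1, 7), Pow(a, 2)))
Mul(Add(-49820, Add(-66, Mul(Function('H')(9, -6), p))), Pow(Add(-26523, Pow(Add(52, 8), 2)), -1)) = Mul(Add(-49820, Add(-66, Mul(Mul(Rational(1, 7), Pow(9, 2)), -39))), Pow(Add(-26523, Pow(Add(52, 8), 2)), -1)) = Mul(Add(-49820, Add(-66, Mul(Mul(Rational(1, 7), 81), -39))), Pow(Add(-26523, Pow(60, 2)), -1)) = Mul(Add(-49820, Add(-66, Mul(Rational(81, 7), -39))), Pow(Add(-26523, 3600), -1)) = Mul(Add(-49820, Add(-66, Rational(-3159, 7))), Pow(-22923, -1)) = Mul(Add(-49820, Rational(-3621, 7)), Rational(-1, 22923)) = Mul(Rational(-352361, 7), Rational(-1, 22923)) = Rational(352361, 160461)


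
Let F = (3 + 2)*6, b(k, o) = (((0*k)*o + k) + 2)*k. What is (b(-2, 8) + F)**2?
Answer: 900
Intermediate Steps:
b(k, o) = k*(2 + k) (b(k, o) = ((0*o + k) + 2)*k = ((0 + k) + 2)*k = (k + 2)*k = (2 + k)*k = k*(2 + k))
F = 30 (F = 5*6 = 30)
(b(-2, 8) + F)**2 = (-2*(2 - 2) + 30)**2 = (-2*0 + 30)**2 = (0 + 30)**2 = 30**2 = 900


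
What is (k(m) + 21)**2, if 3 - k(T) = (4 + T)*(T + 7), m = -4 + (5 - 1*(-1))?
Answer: 900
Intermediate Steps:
m = 2 (m = -4 + (5 + 1) = -4 + 6 = 2)
k(T) = 3 - (4 + T)*(7 + T) (k(T) = 3 - (4 + T)*(T + 7) = 3 - (4 + T)*(7 + T))
(k(m) + 21)**2 = ((-25 - 1*2**2 - 11*2) + 21)**2 = ((-25 - 1*4 - 22) + 21)**2 = ((-25 - 4 - 22) + 21)**2 = (-51 + 21)**2 = (-30)**2 = 900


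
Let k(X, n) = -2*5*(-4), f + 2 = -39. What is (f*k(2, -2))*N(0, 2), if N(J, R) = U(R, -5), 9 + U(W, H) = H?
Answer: 22960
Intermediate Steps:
U(W, H) = -9 + H
f = -41 (f = -2 - 39 = -41)
k(X, n) = 40 (k(X, n) = -10*(-4) = 40)
N(J, R) = -14 (N(J, R) = -9 - 5 = -14)
(f*k(2, -2))*N(0, 2) = -41*40*(-14) = -1640*(-14) = 22960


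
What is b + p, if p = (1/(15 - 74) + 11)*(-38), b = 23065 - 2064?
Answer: 1214435/59 ≈ 20584.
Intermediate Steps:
b = 21001
p = -24624/59 (p = (1/(-59) + 11)*(-38) = (-1/59 + 11)*(-38) = (648/59)*(-38) = -24624/59 ≈ -417.36)
b + p = 21001 - 24624/59 = 1214435/59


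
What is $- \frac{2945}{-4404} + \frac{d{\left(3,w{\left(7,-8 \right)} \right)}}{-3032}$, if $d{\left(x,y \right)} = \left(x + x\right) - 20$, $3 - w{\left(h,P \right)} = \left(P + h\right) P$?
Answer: $\frac{561931}{834558} \approx 0.67333$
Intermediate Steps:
$w{\left(h,P \right)} = 3 - P \left(P + h\right)$ ($w{\left(h,P \right)} = 3 - \left(P + h\right) P = 3 - P \left(P + h\right)$)
$d{\left(x,y \right)} = -20 + 2 x$ ($d{\left(x,y \right)} = 2 x - 20 = -20 + 2 x$)
$- \frac{2945}{-4404} + \frac{d{\left(3,w{\left(7,-8 \right)} \right)}}{-3032} = - \frac{2945}{-4404} + \frac{-20 + 2 \cdot 3}{-3032} = \left(-2945\right) \left(- \frac{1}{4404}\right) + \left(-20 + 6\right) \left(- \frac{1}{3032}\right) = \frac{2945}{4404} - - \frac{7}{1516} = \frac{2945}{4404} + \frac{7}{1516} = \frac{561931}{834558}$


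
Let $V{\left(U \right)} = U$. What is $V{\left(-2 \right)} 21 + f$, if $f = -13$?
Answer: $-55$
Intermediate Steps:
$V{\left(-2 \right)} 21 + f = \left(-2\right) 21 - 13 = -42 - 13 = -55$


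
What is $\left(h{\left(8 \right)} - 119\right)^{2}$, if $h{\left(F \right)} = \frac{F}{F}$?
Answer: $13924$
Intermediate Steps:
$h{\left(F \right)} = 1$
$\left(h{\left(8 \right)} - 119\right)^{2} = \left(1 - 119\right)^{2} = \left(-118\right)^{2} = 13924$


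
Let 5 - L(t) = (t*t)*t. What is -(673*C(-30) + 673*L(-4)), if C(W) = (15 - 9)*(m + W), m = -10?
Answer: 115083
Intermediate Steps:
C(W) = -60 + 6*W (C(W) = (15 - 9)*(-10 + W) = 6*(-10 + W) = -60 + 6*W)
L(t) = 5 - t³ (L(t) = 5 - t*t*t = 5 - t²*t = 5 - t³)
-(673*C(-30) + 673*L(-4)) = -(-37015 - 121140 + 43072) = -(-158155 + 43072) = -673/(1/(-240 + (5 + 64))) = -673/(1/(-240 + 69)) = -673/(1/(-171)) = -673/(-1/171) = -673*(-171) = 115083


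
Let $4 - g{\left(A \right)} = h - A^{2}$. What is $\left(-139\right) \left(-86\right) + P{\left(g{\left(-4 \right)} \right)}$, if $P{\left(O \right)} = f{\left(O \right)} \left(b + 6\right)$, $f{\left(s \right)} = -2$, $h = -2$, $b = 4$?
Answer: $11934$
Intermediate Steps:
$g{\left(A \right)} = 6 + A^{2}$ ($g{\left(A \right)} = 4 - \left(-2 - A^{2}\right) = 4 + \left(2 + A^{2}\right) = 6 + A^{2}$)
$P{\left(O \right)} = -20$ ($P{\left(O \right)} = - 2 \left(4 + 6\right) = \left(-2\right) 10 = -20$)
$\left(-139\right) \left(-86\right) + P{\left(g{\left(-4 \right)} \right)} = \left(-139\right) \left(-86\right) - 20 = 11954 - 20 = 11934$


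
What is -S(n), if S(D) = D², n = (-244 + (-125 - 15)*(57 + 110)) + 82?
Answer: -554225764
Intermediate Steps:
n = -23542 (n = (-244 - 140*167) + 82 = (-244 - 23380) + 82 = -23624 + 82 = -23542)
-S(n) = -1*(-23542)² = -1*554225764 = -554225764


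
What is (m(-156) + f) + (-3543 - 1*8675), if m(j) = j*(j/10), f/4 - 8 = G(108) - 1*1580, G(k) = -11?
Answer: -80582/5 ≈ -16116.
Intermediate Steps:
f = -6332 (f = 32 + 4*(-11 - 1*1580) = 32 + 4*(-11 - 1580) = 32 + 4*(-1591) = 32 - 6364 = -6332)
m(j) = j**2/10 (m(j) = j*(j*(1/10)) = j*(j/10) = j**2/10)
(m(-156) + f) + (-3543 - 1*8675) = ((1/10)*(-156)**2 - 6332) + (-3543 - 1*8675) = ((1/10)*24336 - 6332) + (-3543 - 8675) = (12168/5 - 6332) - 12218 = -19492/5 - 12218 = -80582/5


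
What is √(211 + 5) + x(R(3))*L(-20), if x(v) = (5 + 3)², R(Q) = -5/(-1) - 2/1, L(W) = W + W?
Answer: -2560 + 6*√6 ≈ -2545.3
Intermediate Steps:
L(W) = 2*W
R(Q) = 3 (R(Q) = -5*(-1) - 2*1 = 5 - 2 = 3)
x(v) = 64 (x(v) = 8² = 64)
√(211 + 5) + x(R(3))*L(-20) = √(211 + 5) + 64*(2*(-20)) = √216 + 64*(-40) = 6*√6 - 2560 = -2560 + 6*√6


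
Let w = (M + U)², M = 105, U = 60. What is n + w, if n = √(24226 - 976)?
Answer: 27225 + 5*√930 ≈ 27377.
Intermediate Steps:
w = 27225 (w = (105 + 60)² = 165² = 27225)
n = 5*√930 (n = √23250 = 5*√930 ≈ 152.48)
n + w = 5*√930 + 27225 = 27225 + 5*√930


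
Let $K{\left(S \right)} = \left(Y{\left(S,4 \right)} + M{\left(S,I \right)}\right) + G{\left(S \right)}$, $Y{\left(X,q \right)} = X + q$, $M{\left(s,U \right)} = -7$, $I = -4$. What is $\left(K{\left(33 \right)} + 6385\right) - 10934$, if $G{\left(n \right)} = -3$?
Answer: $-4522$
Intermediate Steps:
$K{\left(S \right)} = -6 + S$ ($K{\left(S \right)} = \left(\left(S + 4\right) - 7\right) - 3 = \left(\left(4 + S\right) - 7\right) - 3 = \left(-3 + S\right) - 3 = -6 + S$)
$\left(K{\left(33 \right)} + 6385\right) - 10934 = \left(\left(-6 + 33\right) + 6385\right) - 10934 = \left(27 + 6385\right) - 10934 = 6412 - 10934 = -4522$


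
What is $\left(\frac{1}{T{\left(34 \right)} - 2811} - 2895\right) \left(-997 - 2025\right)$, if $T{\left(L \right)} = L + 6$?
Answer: $\frac{24242623012}{2771} \approx 8.7487 \cdot 10^{6}$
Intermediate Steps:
$T{\left(L \right)} = 6 + L$
$\left(\frac{1}{T{\left(34 \right)} - 2811} - 2895\right) \left(-997 - 2025\right) = \left(\frac{1}{\left(6 + 34\right) - 2811} - 2895\right) \left(-997 - 2025\right) = \left(\frac{1}{40 - 2811} - 2895\right) \left(-3022\right) = \left(\frac{1}{-2771} - 2895\right) \left(-3022\right) = \left(- \frac{1}{2771} - 2895\right) \left(-3022\right) = \left(- \frac{8022046}{2771}\right) \left(-3022\right) = \frac{24242623012}{2771}$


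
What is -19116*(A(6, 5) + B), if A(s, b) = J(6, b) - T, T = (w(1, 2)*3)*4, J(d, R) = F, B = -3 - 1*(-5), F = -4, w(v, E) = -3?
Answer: -649944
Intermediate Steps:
B = 2 (B = -3 + 5 = 2)
J(d, R) = -4
T = -36 (T = -3*3*4 = -9*4 = -36)
A(s, b) = 32 (A(s, b) = -4 - 1*(-36) = -4 + 36 = 32)
-19116*(A(6, 5) + B) = -19116*(32 + 2) = -19116*34 = -9558*68 = -649944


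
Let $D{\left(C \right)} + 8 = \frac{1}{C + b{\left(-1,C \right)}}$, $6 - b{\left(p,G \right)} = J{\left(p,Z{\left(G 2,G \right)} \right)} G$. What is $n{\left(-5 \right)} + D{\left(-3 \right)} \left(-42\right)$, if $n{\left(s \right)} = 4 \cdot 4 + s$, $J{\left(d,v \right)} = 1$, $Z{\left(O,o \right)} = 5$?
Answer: $340$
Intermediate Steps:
$b{\left(p,G \right)} = 6 - G$ ($b{\left(p,G \right)} = 6 - 1 G = 6 - G$)
$n{\left(s \right)} = 16 + s$
$D{\left(C \right)} = - \frac{47}{6}$ ($D{\left(C \right)} = -8 + \frac{1}{C - \left(-6 + C\right)} = -8 + \frac{1}{6} = - \frac{47}{6}$)
$n{\left(-5 \right)} + D{\left(-3 \right)} \left(-42\right) = \left(16 - 5\right) - -329 = 11 + 329 = 340$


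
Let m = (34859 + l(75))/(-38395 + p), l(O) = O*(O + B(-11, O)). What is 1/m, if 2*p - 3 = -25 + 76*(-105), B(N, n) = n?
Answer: -42396/46109 ≈ -0.91947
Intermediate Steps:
p = -4001 (p = 3/2 + (-25 + 76*(-105))/2 = 3/2 + (-25 - 7980)/2 = 3/2 + (½)*(-8005) = 3/2 - 8005/2 = -4001)
l(O) = 2*O² (l(O) = O*(O + O) = O*(2*O) = 2*O²)
m = -46109/42396 (m = (34859 + 2*75²)/(-38395 - 4001) = (34859 + 2*5625)/(-42396) = (34859 + 11250)*(-1/42396) = 46109*(-1/42396) = -46109/42396 ≈ -1.0876)
1/m = 1/(-46109/42396) = -42396/46109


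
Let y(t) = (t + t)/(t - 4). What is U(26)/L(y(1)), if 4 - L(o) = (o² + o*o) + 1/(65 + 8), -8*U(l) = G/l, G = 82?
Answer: -26937/211640 ≈ -0.12728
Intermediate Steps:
y(t) = 2*t/(-4 + t) (y(t) = (2*t)/(-4 + t) = 2*t/(-4 + t))
U(l) = -41/(4*l)
L(o) = 291/73 - 2*o² (L(o) = 4 - ((o² + o*o) + 1/(65 + 8)) = 4 - ((o² + o²) + 1/73) = 4 - (2*o² + 1/73) = 4 - (1/73 + 2*o²) = 4 + (-1/73 - 2*o²) = 291/73 - 2*o²)
U(26)/L(y(1)) = (-41/4/26)/(291/73 - 2*4/(-4 + 1)²) = (-41/4*1/26)/(291/73 - 2*(2*1/(-3))²) = -41/(104*(291/73 - 2*(2*1*(-⅓))²)) = -41/(104*(291/73 - 2*(-⅔)²)) = -41/(104*(291/73 - 2*4/9)) = -41/(104*(291/73 - 8/9)) = -41/(104*2035/657) = -41/104*657/2035 = -26937/211640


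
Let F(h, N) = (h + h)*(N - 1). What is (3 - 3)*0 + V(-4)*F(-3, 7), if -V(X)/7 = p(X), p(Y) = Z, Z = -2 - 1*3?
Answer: -1260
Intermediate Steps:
Z = -5 (Z = -2 - 3 = -5)
p(Y) = -5
F(h, N) = 2*h*(-1 + N) (F(h, N) = (2*h)*(-1 + N) = 2*h*(-1 + N))
V(X) = 35 (V(X) = -7*(-5) = 35)
(3 - 3)*0 + V(-4)*F(-3, 7) = (3 - 3)*0 + 35*(2*(-3)*(-1 + 7)) = 0*0 + 35*(2*(-3)*6) = 0 + 35*(-36) = 0 - 1260 = -1260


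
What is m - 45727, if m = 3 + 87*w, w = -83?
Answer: -52945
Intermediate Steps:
m = -7218 (m = 3 + 87*(-83) = 3 - 7221 = -7218)
m - 45727 = -7218 - 45727 = -52945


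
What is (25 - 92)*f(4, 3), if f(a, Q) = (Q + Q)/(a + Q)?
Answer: -402/7 ≈ -57.429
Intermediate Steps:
f(a, Q) = 2*Q/(Q + a) (f(a, Q) = (2*Q)/(Q + a) = 2*Q/(Q + a))
(25 - 92)*f(4, 3) = (25 - 92)*(2*3/(3 + 4)) = -134*3/7 = -67*6/7 = -402/7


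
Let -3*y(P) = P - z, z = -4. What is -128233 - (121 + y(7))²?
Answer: -1278001/9 ≈ -1.4200e+5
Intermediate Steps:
y(P) = -4/3 - P/3 (y(P) = -(P - 1*(-4))/3 = -(P + 4)/3 = -(4 + P)/3 = -4/3 - P/3)
-128233 - (121 + y(7))² = -128233 - (121 + (-4/3 - ⅓*7))² = -128233 - (121 + (-4/3 - 7/3))² = -128233 - (121 - 11/3)² = -128233 - (352/3)² = -128233 - 1*123904/9 = -128233 - 123904/9 = -1278001/9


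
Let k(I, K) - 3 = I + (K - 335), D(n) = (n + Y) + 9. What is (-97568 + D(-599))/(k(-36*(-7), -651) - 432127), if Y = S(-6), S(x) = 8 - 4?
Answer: 861/3797 ≈ 0.22676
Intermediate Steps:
S(x) = 4
Y = 4
D(n) = 13 + n (D(n) = (n + 4) + 9 = (4 + n) + 9 = 13 + n)
k(I, K) = -332 + I + K (k(I, K) = 3 + (I + (K - 335)) = 3 + (I + (-335 + K)) = 3 + (-335 + I + K) = -332 + I + K)
(-97568 + D(-599))/(k(-36*(-7), -651) - 432127) = (-97568 + (13 - 599))/((-332 - 36*(-7) - 651) - 432127) = (-97568 - 586)/((-332 + 252 - 651) - 432127) = -98154/(-731 - 432127) = -98154/(-432858) = -98154*(-1/432858) = 861/3797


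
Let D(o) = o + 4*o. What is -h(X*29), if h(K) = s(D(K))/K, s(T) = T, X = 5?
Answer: -5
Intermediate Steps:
D(o) = 5*o
h(K) = 5 (h(K) = (5*K)/K = 5)
-h(X*29) = -1*5 = -5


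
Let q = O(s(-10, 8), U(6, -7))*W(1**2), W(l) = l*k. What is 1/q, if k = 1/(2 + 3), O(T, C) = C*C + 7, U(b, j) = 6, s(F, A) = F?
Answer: 5/43 ≈ 0.11628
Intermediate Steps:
O(T, C) = 7 + C**2 (O(T, C) = C**2 + 7 = 7 + C**2)
k = 1/5 ≈ 0.20000
W(l) = l/5 (W(l) = l*(1/5) = l/5)
q = 43/5 (q = (7 + 6**2)*((1/5)*1**2) = (7 + 36)*((1/5)*1) = 43*(1/5) = 43/5 ≈ 8.6000)
1/q = 1/(43/5) = 5/43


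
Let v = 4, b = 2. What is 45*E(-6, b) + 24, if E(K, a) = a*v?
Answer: 384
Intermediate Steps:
E(K, a) = 4*a (E(K, a) = a*4 = 4*a)
45*E(-6, b) + 24 = 45*(4*2) + 24 = 45*8 + 24 = 360 + 24 = 384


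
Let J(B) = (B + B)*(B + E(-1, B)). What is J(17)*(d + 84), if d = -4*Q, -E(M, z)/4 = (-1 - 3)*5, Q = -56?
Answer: 1015784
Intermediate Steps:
E(M, z) = 80 (E(M, z) = -4*(-1 - 3)*5 = -(-16)*5 = -4*(-20) = 80)
d = 224 (d = -4*(-56) = 224)
J(B) = 2*B*(80 + B) (J(B) = (B + B)*(B + 80) = (2*B)*(80 + B) = 2*B*(80 + B))
J(17)*(d + 84) = (2*17*(80 + 17))*(224 + 84) = (2*17*97)*308 = 3298*308 = 1015784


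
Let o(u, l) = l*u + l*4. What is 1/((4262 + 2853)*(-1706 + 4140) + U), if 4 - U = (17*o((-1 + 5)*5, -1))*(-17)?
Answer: 1/17310978 ≈ 5.7767e-8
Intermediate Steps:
o(u, l) = 4*l + l*u (o(u, l) = l*u + 4*l = 4*l + l*u)
U = -6932 (U = 4 - 17*(-(4 + (-1 + 5)*5))*(-17) = 4 - 17*(-(4 + 4*5))*(-17) = 4 - 17*(-(4 + 20))*(-17) = 4 - 17*(-1*24)*(-17) = 4 - 17*(-24)*(-17) = 4 - (-408)*(-17) = 4 - 1*6936 = 4 - 6936 = -6932)
1/((4262 + 2853)*(-1706 + 4140) + U) = 1/((4262 + 2853)*(-1706 + 4140) - 6932) = 1/(7115*2434 - 6932) = 1/(17317910 - 6932) = 1/17310978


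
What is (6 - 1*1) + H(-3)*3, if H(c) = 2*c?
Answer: -13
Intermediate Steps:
(6 - 1*1) + H(-3)*3 = (6 - 1*1) + (2*(-3))*3 = (6 - 1) - 6*3 = 5 - 18 = -13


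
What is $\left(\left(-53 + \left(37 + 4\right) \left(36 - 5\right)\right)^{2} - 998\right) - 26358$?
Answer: $1456168$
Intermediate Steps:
$\left(\left(-53 + \left(37 + 4\right) \left(36 - 5\right)\right)^{2} - 998\right) - 26358 = \left(\left(-53 + 41 \cdot 31\right)^{2} - 998\right) - 26358 = \left(\left(-53 + 1271\right)^{2} - 998\right) - 26358 = \left(1218^{2} - 998\right) - 26358 = \left(1483524 - 998\right) - 26358 = 1482526 - 26358 = 1456168$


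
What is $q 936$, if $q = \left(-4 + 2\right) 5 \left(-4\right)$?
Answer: $37440$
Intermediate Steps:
$q = 40$ ($q = \left(-2\right) 5 \left(-4\right) = \left(-10\right) \left(-4\right) = 40$)
$q 936 = 40 \cdot 936 = 37440$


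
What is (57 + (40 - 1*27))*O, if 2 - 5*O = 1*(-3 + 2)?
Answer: 42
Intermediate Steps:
O = ⅗ (O = ⅖ - (-3 + 2)/5 = ⅖ - (-1)/5 = ⅖ - ⅕*(-1) = ⅖ + ⅕ = ⅗ ≈ 0.60000)
(57 + (40 - 1*27))*O = (57 + (40 - 1*27))*(⅗) = (57 + (40 - 27))*(⅗) = (57 + 13)*(⅗) = 70*(⅗) = 42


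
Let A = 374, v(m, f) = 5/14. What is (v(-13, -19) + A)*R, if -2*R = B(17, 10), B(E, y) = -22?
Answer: 57651/14 ≈ 4117.9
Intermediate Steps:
v(m, f) = 5/14 (v(m, f) = 5*(1/14) = 5/14)
R = 11 (R = -1/2*(-22) = 11)
(v(-13, -19) + A)*R = (5/14 + 374)*11 = (5241/14)*11 = 57651/14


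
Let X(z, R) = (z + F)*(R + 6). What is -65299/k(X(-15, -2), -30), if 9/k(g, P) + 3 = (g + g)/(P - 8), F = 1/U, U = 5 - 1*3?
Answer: -65299/171 ≈ -381.87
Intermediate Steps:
U = 2 (U = 5 - 3 = 2)
F = ½ (F = 1/2 = ½ ≈ 0.50000)
X(z, R) = (½ + z)*(6 + R) (X(z, R) = (z + ½)*(R + 6) = (½ + z)*(6 + R))
k(g, P) = 9/(-3 + 2*g/(-8 + P)) (k(g, P) = 9/(-3 + (g + g)/(P - 8)) = 9/(-3 + (2*g)/(-8 + P)) = 9/(-3 + 2*g/(-8 + P)))
-65299/k(X(-15, -2), -30) = -65299*(24 - 3*(-30) + 2*(3 + (½)*(-2) + 6*(-15) - 2*(-15)))/(9*(-8 - 30)) = -(-65299/3 - 65299*(3 - 1 - 90 + 30)/171) = -65299/(9*(-38)/(24 + 90 + 2*(-58))) = -65299/(9*(-38)/(24 + 90 - 116)) = -65299/(9*(-38)/(-2)) = -65299/(9*(-½)*(-38)) = -65299/171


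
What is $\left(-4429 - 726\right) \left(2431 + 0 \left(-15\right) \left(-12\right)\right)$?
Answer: $-12531805$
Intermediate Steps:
$\left(-4429 - 726\right) \left(2431 + 0 \left(-15\right) \left(-12\right)\right) = - 5155 \left(2431 + 0 \left(-12\right)\right) = - 5155 \left(2431 + 0\right) = \left(-5155\right) 2431 = -12531805$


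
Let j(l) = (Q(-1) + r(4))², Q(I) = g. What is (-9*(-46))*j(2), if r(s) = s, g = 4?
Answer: 26496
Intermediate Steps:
Q(I) = 4
j(l) = 64 (j(l) = (4 + 4)² = 8² = 64)
(-9*(-46))*j(2) = -9*(-46)*64 = 414*64 = 26496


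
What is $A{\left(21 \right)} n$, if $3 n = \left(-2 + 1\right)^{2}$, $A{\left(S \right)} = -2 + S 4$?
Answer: $\frac{82}{3} \approx 27.333$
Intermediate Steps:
$A{\left(S \right)} = -2 + 4 S$
$n = \frac{1}{3}$ ($n = \frac{\left(-2 + 1\right)^{2}}{3} = \frac{\left(-1\right)^{2}}{3} = \frac{1}{3} \cdot 1 = \frac{1}{3} \approx 0.33333$)
$A{\left(21 \right)} n = \left(-2 + 4 \cdot 21\right) \frac{1}{3} = \left(-2 + 84\right) \frac{1}{3} = 82 \cdot \frac{1}{3} = \frac{82}{3}$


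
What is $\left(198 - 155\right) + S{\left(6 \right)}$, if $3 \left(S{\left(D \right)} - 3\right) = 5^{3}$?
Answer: $\frac{263}{3} \approx 87.667$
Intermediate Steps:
$S{\left(D \right)} = \frac{134}{3}$ ($S{\left(D \right)} = 3 + \frac{5^{3}}{3} = 3 + \frac{1}{3} \cdot 125 = 3 + \frac{125}{3} = \frac{134}{3}$)
$\left(198 - 155\right) + S{\left(6 \right)} = \left(198 - 155\right) + \frac{134}{3} = 43 + \frac{134}{3} = \frac{263}{3}$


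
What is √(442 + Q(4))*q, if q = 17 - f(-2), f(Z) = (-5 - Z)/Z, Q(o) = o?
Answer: 31*√446/2 ≈ 327.34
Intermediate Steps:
f(Z) = (-5 - Z)/Z
q = 31/2 (q = 17 - (-5 - 1*(-2))/(-2) = 17 - (-1)*(-5 + 2)/2 = 17 - (-1)*(-3)/2 = 17 - 1*3/2 = 17 - 3/2 = 31/2 ≈ 15.500)
√(442 + Q(4))*q = √(442 + 4)*(31/2) = √446*(31/2) = 31*√446/2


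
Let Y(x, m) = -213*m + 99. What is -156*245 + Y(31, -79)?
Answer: -21294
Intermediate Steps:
Y(x, m) = 99 - 213*m
-156*245 + Y(31, -79) = -156*245 + (99 - 213*(-79)) = -38220 + (99 + 16827) = -38220 + 16926 = -21294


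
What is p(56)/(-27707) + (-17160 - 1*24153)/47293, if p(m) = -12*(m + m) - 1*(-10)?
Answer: -1081570429/1310347151 ≈ -0.82541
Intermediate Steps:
p(m) = 10 - 24*m (p(m) = -24*m + 10 = 10 - 24*m)
p(56)/(-27707) + (-17160 - 1*24153)/47293 = (10 - 24*56)/(-27707) + (-17160 - 1*24153)/47293 = (10 - 1344)*(-1/27707) + (-17160 - 24153)*(1/47293) = -1334*(-1/27707) - 41313*1/47293 = 1334/27707 - 41313/47293 = -1081570429/1310347151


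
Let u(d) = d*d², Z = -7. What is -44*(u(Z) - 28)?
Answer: 16324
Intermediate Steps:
u(d) = d³
-44*(u(Z) - 28) = -44*((-7)³ - 28) = -44*(-343 - 28) = -44*(-371) = 16324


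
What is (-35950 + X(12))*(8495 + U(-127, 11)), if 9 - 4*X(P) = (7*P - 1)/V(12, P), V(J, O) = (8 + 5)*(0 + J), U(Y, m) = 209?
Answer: -12202724576/39 ≈ -3.1289e+8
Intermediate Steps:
V(J, O) = 13*J
X(P) = 1405/624 - 7*P/624 (X(P) = 9/4 - (7*P - 1)/(4*(13*12)) = 9/4 - (-1 + 7*P)/(4*156) = 9/4 - (-1/156 + 7*P/156)/4 = 9/4 + (1/624 - 7*P/624) = 1405/624 - 7*P/624)
(-35950 + X(12))*(8495 + U(-127, 11)) = (-35950 + (1405/624 - 7/624*12))*(8495 + 209) = (-35950 + (1405/624 - 7/52))*8704 = (-35950 + 1321/624)*8704 = -22431479/624*8704 = -12202724576/39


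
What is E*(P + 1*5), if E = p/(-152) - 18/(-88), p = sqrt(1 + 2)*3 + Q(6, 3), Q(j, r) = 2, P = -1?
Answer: 160/209 - 3*sqrt(3)/38 ≈ 0.62881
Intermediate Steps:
p = 2 + 3*sqrt(3) (p = sqrt(1 + 2)*3 + 2 = sqrt(3)*3 + 2 = 3*sqrt(3) + 2 = 2 + 3*sqrt(3) ≈ 7.1962)
E = 40/209 - 3*sqrt(3)/152 (E = (2 + 3*sqrt(3))/(-152) - 18/(-88) = (2 + 3*sqrt(3))*(-1/152) - 18*(-1/88) = (-1/76 - 3*sqrt(3)/152) + 9/44 = 40/209 - 3*sqrt(3)/152 ≈ 0.15720)
E*(P + 1*5) = (40/209 - 3*sqrt(3)/152)*(-1 + 1*5) = (40/209 - 3*sqrt(3)/152)*(-1 + 5) = (40/209 - 3*sqrt(3)/152)*4 = 160/209 - 3*sqrt(3)/38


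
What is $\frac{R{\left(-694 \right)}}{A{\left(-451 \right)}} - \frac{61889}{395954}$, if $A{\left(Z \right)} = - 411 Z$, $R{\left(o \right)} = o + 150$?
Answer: $- \frac{11687205905}{73394429394} \approx -0.15924$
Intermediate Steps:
$R{\left(o \right)} = 150 + o$
$\frac{R{\left(-694 \right)}}{A{\left(-451 \right)}} - \frac{61889}{395954} = \frac{150 - 694}{\left(-411\right) \left(-451\right)} - \frac{61889}{395954} = - \frac{544}{185361} - \frac{61889}{395954} = - \frac{11687205905}{73394429394}$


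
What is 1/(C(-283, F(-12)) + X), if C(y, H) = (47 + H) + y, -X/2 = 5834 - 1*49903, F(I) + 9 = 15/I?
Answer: 4/351567 ≈ 1.1378e-5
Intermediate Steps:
F(I) = -9 + 15/I
X = 88138 (X = -2*(5834 - 1*49903) = -2*(5834 - 49903) = -2*(-44069) = 88138)
C(y, H) = 47 + H + y
1/(C(-283, F(-12)) + X) = 1/((47 + (-9 + 15/(-12)) - 283) + 88138) = 1/((47 + (-9 + 15*(-1/12)) - 283) + 88138) = 1/((47 + (-9 - 5/4) - 283) + 88138) = 1/((47 - 41/4 - 283) + 88138) = 1/(-985/4 + 88138) = 1/(351567/4) = 4/351567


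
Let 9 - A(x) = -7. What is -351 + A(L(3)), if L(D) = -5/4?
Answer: -335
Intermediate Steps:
L(D) = -5/4 (L(D) = -5*¼ = -5/4)
A(x) = 16 (A(x) = 9 - 1*(-7) = 9 + 7 = 16)
-351 + A(L(3)) = -351 + 16 = -335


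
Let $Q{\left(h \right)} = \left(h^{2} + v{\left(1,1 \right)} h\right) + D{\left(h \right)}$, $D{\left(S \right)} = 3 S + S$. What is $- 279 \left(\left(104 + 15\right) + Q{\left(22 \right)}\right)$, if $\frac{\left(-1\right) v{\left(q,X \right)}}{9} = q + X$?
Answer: $-82305$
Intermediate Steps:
$D{\left(S \right)} = 4 S$
$v{\left(q,X \right)} = - 9 X - 9 q$ ($v{\left(q,X \right)} = - 9 \left(q + X\right) = - 9 \left(X + q\right) = - 9 X - 9 q$)
$Q{\left(h \right)} = h^{2} - 14 h$ ($Q{\left(h \right)} = \left(h^{2} + \left(\left(-9\right) 1 - 9\right) h\right) + 4 h = \left(h^{2} + \left(-9 - 9\right) h\right) + 4 h = \left(h^{2} - 18 h\right) + 4 h = h^{2} - 14 h$)
$- 279 \left(\left(104 + 15\right) + Q{\left(22 \right)}\right) = - 279 \left(\left(104 + 15\right) + 22 \left(-14 + 22\right)\right) = - 279 \left(119 + 22 \cdot 8\right) = - 279 \left(119 + 176\right) = \left(-279\right) 295 = -82305$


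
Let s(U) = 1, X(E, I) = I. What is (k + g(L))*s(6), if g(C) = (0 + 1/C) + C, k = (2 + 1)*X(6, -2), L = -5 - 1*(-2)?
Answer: -28/3 ≈ -9.3333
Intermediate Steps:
L = -3 (L = -5 + 2 = -3)
k = -6 (k = (2 + 1)*(-2) = 3*(-2) = -6)
g(C) = C + 1/C (g(C) = 1/C + C = C + 1/C)
(k + g(L))*s(6) = (-6 + (-3 + 1/(-3)))*1 = (-6 + (-3 - ⅓))*1 = (-6 - 10/3)*1 = -28/3*1 = -28/3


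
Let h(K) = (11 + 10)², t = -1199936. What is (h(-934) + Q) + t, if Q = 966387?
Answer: -233108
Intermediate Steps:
h(K) = 441 (h(K) = 21² = 441)
(h(-934) + Q) + t = (441 + 966387) - 1199936 = 966828 - 1199936 = -233108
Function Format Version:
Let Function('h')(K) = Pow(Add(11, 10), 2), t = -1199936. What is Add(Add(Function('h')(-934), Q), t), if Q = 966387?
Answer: -233108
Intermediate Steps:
Function('h')(K) = 441 (Function('h')(K) = Pow(21, 2) = 441)
Add(Add(Function('h')(-934), Q), t) = Add(Add(441, 966387), -1199936) = Add(966828, -1199936) = -233108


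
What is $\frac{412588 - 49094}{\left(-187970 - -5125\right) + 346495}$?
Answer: $\frac{181747}{81825} \approx 2.2212$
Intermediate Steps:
$\frac{412588 - 49094}{\left(-187970 - -5125\right) + 346495} = \frac{363494}{\left(-187970 + 5125\right) + 346495} = \frac{363494}{-182845 + 346495} = \frac{363494}{163650} = 363494 \cdot \frac{1}{163650} = \frac{181747}{81825}$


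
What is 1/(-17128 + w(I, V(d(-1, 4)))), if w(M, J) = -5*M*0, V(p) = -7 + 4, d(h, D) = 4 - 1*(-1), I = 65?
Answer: -1/17128 ≈ -5.8384e-5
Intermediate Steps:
d(h, D) = 5 (d(h, D) = 4 + 1 = 5)
V(p) = -3
w(M, J) = 0
1/(-17128 + w(I, V(d(-1, 4)))) = 1/(-17128 + 0) = 1/(-17128) = -1/17128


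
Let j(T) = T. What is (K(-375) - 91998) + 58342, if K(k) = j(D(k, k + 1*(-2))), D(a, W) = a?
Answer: -34031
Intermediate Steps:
K(k) = k
(K(-375) - 91998) + 58342 = (-375 - 91998) + 58342 = -92373 + 58342 = -34031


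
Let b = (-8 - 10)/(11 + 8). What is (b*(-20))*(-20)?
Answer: -7200/19 ≈ -378.95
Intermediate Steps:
b = -18/19 ≈ -0.94737
(b*(-20))*(-20) = -18/19*(-20)*(-20) = (360/19)*(-20) = -7200/19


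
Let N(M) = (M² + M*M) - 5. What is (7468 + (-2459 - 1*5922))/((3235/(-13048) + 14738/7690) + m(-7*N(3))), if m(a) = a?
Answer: 4164073480/407428893 ≈ 10.220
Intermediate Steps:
N(M) = -5 + 2*M² (N(M) = (M² + M²) - 5 = 2*M² - 5 = -5 + 2*M²)
(7468 + (-2459 - 1*5922))/((3235/(-13048) + 14738/7690) + m(-7*N(3))) = (7468 + (-2459 - 1*5922))/((3235/(-13048) + 14738/7690) - 7*(-5 + 2*3²)) = (7468 + (-2459 - 5922))/((3235*(-1/13048) + 14738*(1/7690)) - 7*(-5 + 2*9)) = (7468 - 8381)/((-3235/13048 + 7369/3845) - 7*(-5 + 18)) = -913/(83712137/50169560 - 7*13) = -913/(83712137/50169560 - 91) = -913/(-4481717823/50169560) = -913*(-50169560/4481717823) = 4164073480/407428893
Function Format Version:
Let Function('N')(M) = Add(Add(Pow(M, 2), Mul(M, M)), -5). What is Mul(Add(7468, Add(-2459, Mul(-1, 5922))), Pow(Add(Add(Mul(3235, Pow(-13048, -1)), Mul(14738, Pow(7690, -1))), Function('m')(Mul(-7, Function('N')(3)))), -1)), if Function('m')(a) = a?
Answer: Rational(4164073480, 407428893) ≈ 10.220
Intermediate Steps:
Function('N')(M) = Add(-5, Mul(2, Pow(M, 2))) (Function('N')(M) = Add(Add(Pow(M, 2), Pow(M, 2)), -5) = Add(Mul(2, Pow(M, 2)), -5) = Add(-5, Mul(2, Pow(M, 2))))
Mul(Add(7468, Add(-2459, Mul(-1, 5922))), Pow(Add(Add(Mul(3235, Pow(-13048, -1)), Mul(14738, Pow(7690, -1))), Function('m')(Mul(-7, Function('N')(3)))), -1)) = Mul(Add(7468, Add(-2459, Mul(-1, 5922))), Pow(Add(Add(Mul(3235, Pow(-13048, -1)), Mul(14738, Pow(7690, -1))), Mul(-7, Add(-5, Mul(2, Pow(3, 2))))), -1)) = Mul(Add(7468, Add(-2459, -5922)), Pow(Add(Add(Mul(3235, Rational(-1, 13048)), Mul(14738, Rational(1, 7690))), Mul(-7, Add(-5, Mul(2, 9)))), -1)) = Mul(Add(7468, -8381), Pow(Add(Add(Rational(-3235, 13048), Rational(7369, 3845)), Mul(-7, Add(-5, 18))), -1)) = Mul(-913, Pow(Add(Rational(83712137, 50169560), Mul(-7, 13)), -1)) = Mul(-913, Pow(Add(Rational(83712137, 50169560), -91), -1)) = Mul(-913, Pow(Rational(-4481717823, 50169560), -1)) = Mul(-913, Rational(-50169560, 4481717823)) = Rational(4164073480, 407428893)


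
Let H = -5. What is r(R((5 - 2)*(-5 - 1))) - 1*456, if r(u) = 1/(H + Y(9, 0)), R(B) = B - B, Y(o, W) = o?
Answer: -1823/4 ≈ -455.75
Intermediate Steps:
R(B) = 0
r(u) = ¼ (r(u) = 1/(-5 + 9) = 1/4 = ¼)
r(R((5 - 2)*(-5 - 1))) - 1*456 = ¼ - 1*456 = ¼ - 456 = -1823/4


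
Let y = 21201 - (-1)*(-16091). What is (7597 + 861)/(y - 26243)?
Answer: -8458/21133 ≈ -0.40023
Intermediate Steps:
y = 5110 (y = 21201 - 1*16091 = 21201 - 16091 = 5110)
(7597 + 861)/(y - 26243) = (7597 + 861)/(5110 - 26243) = 8458/(-21133) = 8458*(-1/21133) = -8458/21133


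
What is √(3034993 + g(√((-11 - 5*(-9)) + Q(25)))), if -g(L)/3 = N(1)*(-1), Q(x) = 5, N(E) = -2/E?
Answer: √3034987 ≈ 1742.1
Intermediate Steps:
g(L) = -6 (g(L) = -3*(-2/1)*(-1) = -3*(-2*1)*(-1) = -(-6)*(-1) = -3*2 = -6)
√(3034993 + g(√((-11 - 5*(-9)) + Q(25)))) = √(3034993 - 6) = √3034987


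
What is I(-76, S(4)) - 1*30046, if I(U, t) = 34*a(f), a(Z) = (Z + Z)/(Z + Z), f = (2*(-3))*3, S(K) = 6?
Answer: -30012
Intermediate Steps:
f = -18 (f = -6*3 = -18)
a(Z) = 1 (a(Z) = (2*Z)/((2*Z)) = (2*Z)*(1/(2*Z)) = 1)
I(U, t) = 34 (I(U, t) = 34*1 = 34)
I(-76, S(4)) - 1*30046 = 34 - 1*30046 = 34 - 30046 = -30012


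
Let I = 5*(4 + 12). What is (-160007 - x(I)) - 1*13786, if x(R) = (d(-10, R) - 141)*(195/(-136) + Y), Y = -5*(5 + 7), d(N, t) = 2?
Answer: -24797193/136 ≈ -1.8233e+5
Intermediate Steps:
Y = -60 (Y = -5*12 = -60)
I = 80 (I = 5*16 = 80)
x(R) = 1161345/136 (x(R) = (2 - 141)*(195/(-136) - 60) = -139*(195*(-1/136) - 60) = -139*(-195/136 - 60) = -139*(-8355/136) = 1161345/136)
(-160007 - x(I)) - 1*13786 = (-160007 - 1*1161345/136) - 1*13786 = (-160007 - 1161345/136) - 13786 = -22922297/136 - 13786 = -24797193/136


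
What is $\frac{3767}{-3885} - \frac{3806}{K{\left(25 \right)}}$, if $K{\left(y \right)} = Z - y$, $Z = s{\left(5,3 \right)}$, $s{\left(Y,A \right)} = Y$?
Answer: $\frac{1471097}{7770} \approx 189.33$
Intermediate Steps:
$Z = 5$
$K{\left(y \right)} = 5 - y$
$\frac{3767}{-3885} - \frac{3806}{K{\left(25 \right)}} = \frac{3767}{-3885} - \frac{3806}{5 - 25} = 3767 \left(- \frac{1}{3885}\right) - \frac{3806}{5 - 25} = - \frac{3767}{3885} - \frac{3806}{-20} = - \frac{3767}{3885} - - \frac{1903}{10} = - \frac{3767}{3885} + \frac{1903}{10} = \frac{1471097}{7770}$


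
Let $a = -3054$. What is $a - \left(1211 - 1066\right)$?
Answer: $-3199$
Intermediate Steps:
$a - \left(1211 - 1066\right) = -3054 - \left(1211 - 1066\right) = -3054 - 145 = -3199$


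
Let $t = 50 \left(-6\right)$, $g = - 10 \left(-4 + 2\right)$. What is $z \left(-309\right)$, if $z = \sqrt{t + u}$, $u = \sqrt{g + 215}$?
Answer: $- 309 i \sqrt{300 - \sqrt{235}} \approx - 5213.5 i$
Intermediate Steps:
$g = 20$ ($g = \left(-10\right) \left(-2\right) = 20$)
$u = \sqrt{235}$ ($u = \sqrt{20 + 215} = \sqrt{235} \approx 15.33$)
$t = -300$
$z = \sqrt{-300 + \sqrt{235}} \approx 16.872 i$
$z \left(-309\right) = \sqrt{-300 + \sqrt{235}} \left(-309\right) = - 309 \sqrt{-300 + \sqrt{235}}$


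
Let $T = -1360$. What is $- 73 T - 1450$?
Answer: $97830$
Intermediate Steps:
$- 73 T - 1450 = \left(-73\right) \left(-1360\right) - 1450 = 99280 - 1450 = 97830$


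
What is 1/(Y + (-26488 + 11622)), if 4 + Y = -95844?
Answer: -1/110714 ≈ -9.0323e-6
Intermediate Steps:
Y = -95848 (Y = -4 - 95844 = -95848)
1/(Y + (-26488 + 11622)) = 1/(-95848 + (-26488 + 11622)) = 1/(-95848 - 14866) = 1/(-110714) = -1/110714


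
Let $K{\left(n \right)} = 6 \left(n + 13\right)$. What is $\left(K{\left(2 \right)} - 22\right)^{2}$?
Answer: $4624$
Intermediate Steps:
$K{\left(n \right)} = 78 + 6 n$ ($K{\left(n \right)} = 6 \left(13 + n\right) = 78 + 6 n$)
$\left(K{\left(2 \right)} - 22\right)^{2} = \left(\left(78 + 6 \cdot 2\right) - 22\right)^{2} = \left(\left(78 + 12\right) - 22\right)^{2} = \left(90 - 22\right)^{2} = 68^{2} = 4624$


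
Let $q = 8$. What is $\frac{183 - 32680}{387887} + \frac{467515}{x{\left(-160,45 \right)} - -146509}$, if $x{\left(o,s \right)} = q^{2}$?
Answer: $\frac{176579808024}{56853761251} \approx 3.1059$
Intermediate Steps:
$x{\left(o,s \right)} = 64$ ($x{\left(o,s \right)} = 8^{2} = 64$)
$\frac{183 - 32680}{387887} + \frac{467515}{x{\left(-160,45 \right)} - -146509} = \frac{183 - 32680}{387887} + \frac{467515}{64 - -146509} = \left(183 - 32680\right) \frac{1}{387887} + \frac{467515}{64 + 146509} = \left(-32497\right) \frac{1}{387887} + \frac{467515}{146573} = - \frac{32497}{387887} + 467515 \cdot \frac{1}{146573} = - \frac{32497}{387887} + \frac{467515}{146573} = \frac{176579808024}{56853761251}$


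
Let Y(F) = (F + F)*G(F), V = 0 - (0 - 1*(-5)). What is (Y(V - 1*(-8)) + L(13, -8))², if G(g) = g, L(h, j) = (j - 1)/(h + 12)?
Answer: 194481/625 ≈ 311.17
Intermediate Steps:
L(h, j) = (-1 + j)/(12 + h)
V = -5 (V = 0 - (0 + 5) = 0 - 1*5 = 0 - 5 = -5)
Y(F) = 2*F² (Y(F) = (F + F)*F = (2*F)*F = 2*F²)
(Y(V - 1*(-8)) + L(13, -8))² = (2*(-5 - 1*(-8))² + (-1 - 8)/(12 + 13))² = (2*(-5 + 8)² - 9/25)² = (2*3² + (1/25)*(-9))² = (2*9 - 9/25)² = (18 - 9/25)² = (441/25)² = 194481/625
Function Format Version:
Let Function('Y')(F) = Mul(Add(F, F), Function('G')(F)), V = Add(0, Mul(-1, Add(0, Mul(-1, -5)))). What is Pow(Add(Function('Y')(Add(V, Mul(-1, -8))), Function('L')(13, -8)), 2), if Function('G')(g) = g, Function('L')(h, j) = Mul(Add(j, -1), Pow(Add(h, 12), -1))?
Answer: Rational(194481, 625) ≈ 311.17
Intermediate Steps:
Function('L')(h, j) = Mul(Pow(Add(12, h), -1), Add(-1, j)) (Function('L')(h, j) = Mul(Add(-1, j), Pow(Add(12, h), -1)) = Mul(Pow(Add(12, h), -1), Add(-1, j)))
V = -5 (V = Add(0, Mul(-1, Add(0, 5))) = Add(0, Mul(-1, 5)) = Add(0, -5) = -5)
Function('Y')(F) = Mul(2, Pow(F, 2)) (Function('Y')(F) = Mul(Add(F, F), F) = Mul(Mul(2, F), F) = Mul(2, Pow(F, 2)))
Pow(Add(Function('Y')(Add(V, Mul(-1, -8))), Function('L')(13, -8)), 2) = Pow(Add(Mul(2, Pow(Add(-5, Mul(-1, -8)), 2)), Mul(Pow(Add(12, 13), -1), Add(-1, -8))), 2) = Pow(Add(Mul(2, Pow(Add(-5, 8), 2)), Mul(Pow(25, -1), -9)), 2) = Pow(Add(Mul(2, Pow(3, 2)), Mul(Rational(1, 25), -9)), 2) = Pow(Add(Mul(2, 9), Rational(-9, 25)), 2) = Pow(Add(18, Rational(-9, 25)), 2) = Pow(Rational(441, 25), 2) = Rational(194481, 625)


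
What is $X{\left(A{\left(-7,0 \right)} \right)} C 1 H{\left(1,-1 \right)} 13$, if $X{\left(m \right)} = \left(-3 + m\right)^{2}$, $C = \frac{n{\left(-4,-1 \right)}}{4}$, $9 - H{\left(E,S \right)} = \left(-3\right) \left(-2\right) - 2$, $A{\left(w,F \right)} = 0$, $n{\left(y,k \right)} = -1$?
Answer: $- \frac{585}{4} \approx -146.25$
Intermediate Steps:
$H{\left(E,S \right)} = 5$ ($H{\left(E,S \right)} = 9 - \left(\left(-3\right) \left(-2\right) - 2\right) = 9 - \left(6 - 2\right) = 9 - 4 = 5$)
$C = - \frac{1}{4} \approx -0.25$
$X{\left(A{\left(-7,0 \right)} \right)} C 1 H{\left(1,-1 \right)} 13 = \left(-3 + 0\right)^{2} - \frac{1 \cdot 5}{4} \cdot 13 = \left(-3\right)^{2} \left(- \frac{1}{4}\right) 5 \cdot 13 = 9 \left(\left(- \frac{5}{4}\right) 13\right) = 9 \left(- \frac{65}{4}\right) = - \frac{585}{4}$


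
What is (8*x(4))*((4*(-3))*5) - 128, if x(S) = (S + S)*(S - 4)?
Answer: -128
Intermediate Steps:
x(S) = 2*S*(-4 + S) (x(S) = (2*S)*(-4 + S) = 2*S*(-4 + S))
(8*x(4))*((4*(-3))*5) - 128 = (8*(2*4*(-4 + 4)))*((4*(-3))*5) - 128 = (8*(2*4*0))*(-12*5) - 128 = (8*0)*(-60) - 128 = 0*(-60) - 128 = 0 - 128 = -128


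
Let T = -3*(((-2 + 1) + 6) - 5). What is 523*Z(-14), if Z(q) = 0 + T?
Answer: 0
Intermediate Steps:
T = 0 (T = -3*((-1 + 6) - 5) = -3*(5 - 5) = -3*0 = 0)
Z(q) = 0 (Z(q) = 0 + 0 = 0)
523*Z(-14) = 523*0 = 0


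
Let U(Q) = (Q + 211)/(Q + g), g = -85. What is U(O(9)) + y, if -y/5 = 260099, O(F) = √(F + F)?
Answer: -9372685418/7207 - 888*√2/7207 ≈ -1.3005e+6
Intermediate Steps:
O(F) = √2*√F (O(F) = √(2*F) = √2*√F)
U(Q) = (211 + Q)/(-85 + Q) (U(Q) = (Q + 211)/(Q - 85) = (211 + Q)/(-85 + Q))
y = -1300495 (y = -5*260099 = -1300495)
U(O(9)) + y = (211 + √2*√9)/(-85 + √2*√9) - 1300495 = (211 + √2*3)/(-85 + √2*3) - 1300495 = (211 + 3*√2)/(-85 + 3*√2) - 1300495 = -1300495 + (211 + 3*√2)/(-85 + 3*√2)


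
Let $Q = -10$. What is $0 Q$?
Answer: $0$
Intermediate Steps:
$0 Q = 0 \left(-10\right) = 0$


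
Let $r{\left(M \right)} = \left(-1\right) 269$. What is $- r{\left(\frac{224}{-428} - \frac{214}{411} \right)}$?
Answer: $269$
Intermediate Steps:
$r{\left(M \right)} = -269$
$- r{\left(\frac{224}{-428} - \frac{214}{411} \right)} = \left(-1\right) \left(-269\right) = 269$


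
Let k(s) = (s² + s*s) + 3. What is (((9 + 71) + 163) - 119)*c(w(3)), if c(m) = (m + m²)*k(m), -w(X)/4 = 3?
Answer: 4763088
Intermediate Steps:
w(X) = -12 (w(X) = -4*3 = -12)
k(s) = 3 + 2*s² (k(s) = (s² + s²) + 3 = 2*s² + 3 = 3 + 2*s²)
c(m) = (3 + 2*m²)*(m + m²) (c(m) = (m + m²)*(3 + 2*m²) = (3 + 2*m²)*(m + m²))
(((9 + 71) + 163) - 119)*c(w(3)) = (((9 + 71) + 163) - 119)*(-12*(1 - 12)*(3 + 2*(-12)²)) = ((80 + 163) - 119)*(-12*(-11)*(3 + 2*144)) = (243 - 119)*(-12*(-11)*(3 + 288)) = 124*(-12*(-11)*291) = 124*38412 = 4763088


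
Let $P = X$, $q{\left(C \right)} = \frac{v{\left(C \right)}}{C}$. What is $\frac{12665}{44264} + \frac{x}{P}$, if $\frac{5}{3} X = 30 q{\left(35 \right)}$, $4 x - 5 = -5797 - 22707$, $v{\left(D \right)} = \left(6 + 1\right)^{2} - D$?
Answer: $- \frac{788196865}{796752} \approx -989.26$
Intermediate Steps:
$v{\left(D \right)} = 49 - D$ ($v{\left(D \right)} = 7^{2} - D = 49 - D$)
$q{\left(C \right)} = \frac{49 - C}{C}$
$x = - \frac{28499}{4}$ ($x = \frac{5}{4} + \frac{-5797 - 22707}{4} = \frac{5}{4} + \frac{1}{4} \left(-28504\right) = \frac{5}{4} - 7126 = - \frac{28499}{4} \approx -7124.8$)
$X = \frac{36}{5}$ ($X = \frac{3 \cdot 30 \frac{49 - 35}{35}}{5} = \frac{3 \cdot 30 \cdot \frac{1}{35} \cdot 14}{5} = \frac{3 \cdot 30 \cdot \frac{2}{5}}{5} = \frac{3}{5} \cdot 12 = \frac{36}{5} \approx 7.2$)
$P = \frac{36}{5} \approx 7.2$
$\frac{12665}{44264} + \frac{x}{P} = \frac{12665}{44264} - \frac{28499}{4 \cdot \frac{36}{5}} = 12665 \cdot \frac{1}{44264} - \frac{142495}{144} = \frac{12665}{44264} - \frac{142495}{144} = - \frac{788196865}{796752}$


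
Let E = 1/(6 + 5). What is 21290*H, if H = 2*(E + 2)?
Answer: 979340/11 ≈ 89031.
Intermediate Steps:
E = 1/11 ≈ 0.090909
H = 46/11 (H = 2*(1/11 + 2) = 2*(23/11) = 46/11 ≈ 4.1818)
21290*H = 21290*(46/11) = 979340/11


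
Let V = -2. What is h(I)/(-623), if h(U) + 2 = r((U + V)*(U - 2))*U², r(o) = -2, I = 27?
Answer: 1460/623 ≈ 2.3435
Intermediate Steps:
h(U) = -2 - 2*U²
h(I)/(-623) = (-2 - 2*27²)/(-623) = (-2 - 2*729)*(-1/623) = (-2 - 1458)*(-1/623) = -1460*(-1/623) = 1460/623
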